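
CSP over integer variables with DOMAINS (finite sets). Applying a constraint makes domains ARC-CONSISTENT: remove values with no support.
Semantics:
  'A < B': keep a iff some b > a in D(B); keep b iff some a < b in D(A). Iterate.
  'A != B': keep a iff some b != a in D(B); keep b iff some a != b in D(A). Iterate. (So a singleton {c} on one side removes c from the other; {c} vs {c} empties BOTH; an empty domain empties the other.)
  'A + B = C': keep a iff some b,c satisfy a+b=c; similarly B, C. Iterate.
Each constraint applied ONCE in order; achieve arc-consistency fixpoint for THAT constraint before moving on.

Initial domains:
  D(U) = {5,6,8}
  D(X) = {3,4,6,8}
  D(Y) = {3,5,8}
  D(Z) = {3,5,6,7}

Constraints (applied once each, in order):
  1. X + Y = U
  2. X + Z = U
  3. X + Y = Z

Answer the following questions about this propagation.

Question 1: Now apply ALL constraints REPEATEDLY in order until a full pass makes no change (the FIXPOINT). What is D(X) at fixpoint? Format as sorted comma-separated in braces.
pass 0 (initial): D(X)={3,4,6,8}
pass 1: U {5,6,8}->{6,8}; X {3,4,6,8}->{}; Y {3,5,8}->{}; Z {3,5,6,7}->{}
pass 2: U {6,8}->{}
pass 3: no change
Fixpoint after 3 passes: D(X) = {}

Answer: {}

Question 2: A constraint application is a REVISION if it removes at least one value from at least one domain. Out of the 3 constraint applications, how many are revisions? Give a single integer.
Answer: 3

Derivation:
Constraint 1 (X + Y = U) on D(X)={3,4,6,8} D(Y)={3,5,8} D(U)={5,6,8}: X {3,4,6,8}->{3}; Y {3,5,8}->{3,5}; U {5,6,8}->{6,8} => REVISION
Constraint 2 (X + Z = U) on D(X)={3} D(Z)={3,5,6,7} D(U)={6,8}: Z {3,5,6,7}->{3,5} => REVISION
Constraint 3 (X + Y = Z) on D(X)={3} D(Y)={3,5} D(Z)={3,5}: X {3}->{}; Y {3,5}->{}; Z {3,5}->{} => REVISION
Total revisions = 3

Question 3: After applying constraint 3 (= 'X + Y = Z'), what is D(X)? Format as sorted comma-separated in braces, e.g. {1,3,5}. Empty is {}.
Constraint 1 (X + Y = U) on D(X)={3,4,6,8} D(Y)={3,5,8} D(U)={5,6,8}: X {3,4,6,8}->{3}; Y {3,5,8}->{3,5}; U {5,6,8}->{6,8}
Constraint 2 (X + Z = U) on D(X)={3} D(Z)={3,5,6,7} D(U)={6,8}: Z {3,5,6,7}->{3,5}
Constraint 3 (X + Y = Z) on D(X)={3} D(Y)={3,5} D(Z)={3,5}: X {3}->{}; Y {3,5}->{}; Z {3,5}->{}
So after constraint 3: D(X) = {}

Answer: {}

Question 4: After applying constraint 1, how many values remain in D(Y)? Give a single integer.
Answer: 2

Derivation:
Constraint 1 (X + Y = U) on D(X)={3,4,6,8} D(Y)={3,5,8} D(U)={5,6,8}: X {3,4,6,8}->{3}; Y {3,5,8}->{3,5}; U {5,6,8}->{6,8}
So after constraint 1: D(Y)={3,5}, size = 2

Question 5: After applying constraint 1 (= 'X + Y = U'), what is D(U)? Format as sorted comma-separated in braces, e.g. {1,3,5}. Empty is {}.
Answer: {6,8}

Derivation:
Constraint 1 (X + Y = U) on D(X)={3,4,6,8} D(Y)={3,5,8} D(U)={5,6,8}: X {3,4,6,8}->{3}; Y {3,5,8}->{3,5}; U {5,6,8}->{6,8}
So after constraint 1: D(U) = {6,8}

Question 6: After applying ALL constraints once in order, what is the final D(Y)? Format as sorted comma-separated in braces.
Answer: {}

Derivation:
Constraint 1 (X + Y = U) on D(X)={3,4,6,8} D(Y)={3,5,8} D(U)={5,6,8}: X {3,4,6,8}->{3}; Y {3,5,8}->{3,5}; U {5,6,8}->{6,8}
Constraint 2 (X + Z = U) on D(X)={3} D(Z)={3,5,6,7} D(U)={6,8}: Z {3,5,6,7}->{3,5}
Constraint 3 (X + Y = Z) on D(X)={3} D(Y)={3,5} D(Z)={3,5}: X {3}->{}; Y {3,5}->{}; Z {3,5}->{}
So after all 3 constraints: D(Y) = {}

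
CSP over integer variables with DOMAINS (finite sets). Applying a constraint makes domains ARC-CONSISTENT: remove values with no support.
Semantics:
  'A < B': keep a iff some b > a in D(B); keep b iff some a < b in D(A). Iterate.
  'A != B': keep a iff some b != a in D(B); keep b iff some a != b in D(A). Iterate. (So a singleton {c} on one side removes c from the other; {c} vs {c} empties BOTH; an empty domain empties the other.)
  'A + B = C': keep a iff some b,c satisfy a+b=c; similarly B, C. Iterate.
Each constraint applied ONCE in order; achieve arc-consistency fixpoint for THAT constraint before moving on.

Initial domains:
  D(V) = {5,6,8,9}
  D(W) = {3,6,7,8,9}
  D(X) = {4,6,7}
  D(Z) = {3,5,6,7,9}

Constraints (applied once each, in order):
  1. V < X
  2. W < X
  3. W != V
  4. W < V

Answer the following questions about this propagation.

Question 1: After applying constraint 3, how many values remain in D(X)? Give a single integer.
Answer: 2

Derivation:
Constraint 1 (V < X) on D(V)={5,6,8,9} D(X)={4,6,7}: V {5,6,8,9}->{5,6}; X {4,6,7}->{6,7}
Constraint 2 (W < X) on D(W)={3,6,7,8,9} D(X)={6,7}: W {3,6,7,8,9}->{3,6}
Constraint 3 (W != V) on D(W)={3,6} D(V)={5,6}: no change
So after constraint 3: D(X)={6,7}, size = 2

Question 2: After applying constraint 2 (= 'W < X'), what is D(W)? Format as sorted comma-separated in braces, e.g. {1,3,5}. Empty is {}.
Constraint 1 (V < X) on D(V)={5,6,8,9} D(X)={4,6,7}: V {5,6,8,9}->{5,6}; X {4,6,7}->{6,7}
Constraint 2 (W < X) on D(W)={3,6,7,8,9} D(X)={6,7}: W {3,6,7,8,9}->{3,6}
So after constraint 2: D(W) = {3,6}

Answer: {3,6}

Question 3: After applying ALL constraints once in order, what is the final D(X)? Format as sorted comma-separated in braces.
Answer: {6,7}

Derivation:
Constraint 1 (V < X) on D(V)={5,6,8,9} D(X)={4,6,7}: V {5,6,8,9}->{5,6}; X {4,6,7}->{6,7}
Constraint 2 (W < X) on D(W)={3,6,7,8,9} D(X)={6,7}: W {3,6,7,8,9}->{3,6}
Constraint 3 (W != V) on D(W)={3,6} D(V)={5,6}: no change
Constraint 4 (W < V) on D(W)={3,6} D(V)={5,6}: W {3,6}->{3}
So after all 4 constraints: D(X) = {6,7}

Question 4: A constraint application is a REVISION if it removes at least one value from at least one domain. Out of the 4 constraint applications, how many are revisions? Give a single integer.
Answer: 3

Derivation:
Constraint 1 (V < X) on D(V)={5,6,8,9} D(X)={4,6,7}: V {5,6,8,9}->{5,6}; X {4,6,7}->{6,7} => REVISION
Constraint 2 (W < X) on D(W)={3,6,7,8,9} D(X)={6,7}: W {3,6,7,8,9}->{3,6} => REVISION
Constraint 3 (W != V) on D(W)={3,6} D(V)={5,6}: no change => not a revision
Constraint 4 (W < V) on D(W)={3,6} D(V)={5,6}: W {3,6}->{3} => REVISION
Total revisions = 3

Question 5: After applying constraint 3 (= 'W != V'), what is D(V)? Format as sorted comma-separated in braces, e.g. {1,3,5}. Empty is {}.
Constraint 1 (V < X) on D(V)={5,6,8,9} D(X)={4,6,7}: V {5,6,8,9}->{5,6}; X {4,6,7}->{6,7}
Constraint 2 (W < X) on D(W)={3,6,7,8,9} D(X)={6,7}: W {3,6,7,8,9}->{3,6}
Constraint 3 (W != V) on D(W)={3,6} D(V)={5,6}: no change
So after constraint 3: D(V) = {5,6}

Answer: {5,6}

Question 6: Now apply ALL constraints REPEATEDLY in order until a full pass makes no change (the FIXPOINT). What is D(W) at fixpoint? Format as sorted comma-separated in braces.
Answer: {3}

Derivation:
pass 0 (initial): D(W)={3,6,7,8,9}
pass 1: V {5,6,8,9}->{5,6}; W {3,6,7,8,9}->{3}; X {4,6,7}->{6,7}
pass 2: no change
Fixpoint after 2 passes: D(W) = {3}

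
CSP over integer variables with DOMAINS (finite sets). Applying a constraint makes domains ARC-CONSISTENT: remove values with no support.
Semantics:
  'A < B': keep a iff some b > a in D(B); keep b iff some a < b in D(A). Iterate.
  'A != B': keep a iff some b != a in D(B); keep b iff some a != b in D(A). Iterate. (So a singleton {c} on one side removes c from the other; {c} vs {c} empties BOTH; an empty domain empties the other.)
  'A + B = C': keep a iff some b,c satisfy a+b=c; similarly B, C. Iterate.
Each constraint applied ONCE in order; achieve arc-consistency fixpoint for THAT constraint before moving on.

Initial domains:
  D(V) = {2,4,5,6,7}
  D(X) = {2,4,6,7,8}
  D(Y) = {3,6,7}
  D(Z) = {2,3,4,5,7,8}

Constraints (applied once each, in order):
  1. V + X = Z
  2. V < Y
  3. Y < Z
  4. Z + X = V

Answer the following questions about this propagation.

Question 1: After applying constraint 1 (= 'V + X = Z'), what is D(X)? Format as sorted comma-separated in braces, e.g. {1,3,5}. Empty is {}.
Answer: {2,4,6}

Derivation:
Constraint 1 (V + X = Z) on D(V)={2,4,5,6,7} D(X)={2,4,6,7,8} D(Z)={2,3,4,5,7,8}: V {2,4,5,6,7}->{2,4,5,6}; X {2,4,6,7,8}->{2,4,6}; Z {2,3,4,5,7,8}->{4,7,8}
So after constraint 1: D(X) = {2,4,6}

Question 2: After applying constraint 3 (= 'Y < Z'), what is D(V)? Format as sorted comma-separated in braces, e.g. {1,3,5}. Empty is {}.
Constraint 1 (V + X = Z) on D(V)={2,4,5,6,7} D(X)={2,4,6,7,8} D(Z)={2,3,4,5,7,8}: V {2,4,5,6,7}->{2,4,5,6}; X {2,4,6,7,8}->{2,4,6}; Z {2,3,4,5,7,8}->{4,7,8}
Constraint 2 (V < Y) on D(V)={2,4,5,6} D(Y)={3,6,7}: no change
Constraint 3 (Y < Z) on D(Y)={3,6,7} D(Z)={4,7,8}: no change
So after constraint 3: D(V) = {2,4,5,6}

Answer: {2,4,5,6}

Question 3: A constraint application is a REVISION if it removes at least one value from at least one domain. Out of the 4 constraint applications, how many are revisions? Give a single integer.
Answer: 2

Derivation:
Constraint 1 (V + X = Z) on D(V)={2,4,5,6,7} D(X)={2,4,6,7,8} D(Z)={2,3,4,5,7,8}: V {2,4,5,6,7}->{2,4,5,6}; X {2,4,6,7,8}->{2,4,6}; Z {2,3,4,5,7,8}->{4,7,8} => REVISION
Constraint 2 (V < Y) on D(V)={2,4,5,6} D(Y)={3,6,7}: no change => not a revision
Constraint 3 (Y < Z) on D(Y)={3,6,7} D(Z)={4,7,8}: no change => not a revision
Constraint 4 (Z + X = V) on D(Z)={4,7,8} D(X)={2,4,6} D(V)={2,4,5,6}: Z {4,7,8}->{4}; X {2,4,6}->{2}; V {2,4,5,6}->{6} => REVISION
Total revisions = 2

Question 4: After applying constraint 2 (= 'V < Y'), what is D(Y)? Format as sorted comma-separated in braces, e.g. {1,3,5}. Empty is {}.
Constraint 1 (V + X = Z) on D(V)={2,4,5,6,7} D(X)={2,4,6,7,8} D(Z)={2,3,4,5,7,8}: V {2,4,5,6,7}->{2,4,5,6}; X {2,4,6,7,8}->{2,4,6}; Z {2,3,4,5,7,8}->{4,7,8}
Constraint 2 (V < Y) on D(V)={2,4,5,6} D(Y)={3,6,7}: no change
So after constraint 2: D(Y) = {3,6,7}

Answer: {3,6,7}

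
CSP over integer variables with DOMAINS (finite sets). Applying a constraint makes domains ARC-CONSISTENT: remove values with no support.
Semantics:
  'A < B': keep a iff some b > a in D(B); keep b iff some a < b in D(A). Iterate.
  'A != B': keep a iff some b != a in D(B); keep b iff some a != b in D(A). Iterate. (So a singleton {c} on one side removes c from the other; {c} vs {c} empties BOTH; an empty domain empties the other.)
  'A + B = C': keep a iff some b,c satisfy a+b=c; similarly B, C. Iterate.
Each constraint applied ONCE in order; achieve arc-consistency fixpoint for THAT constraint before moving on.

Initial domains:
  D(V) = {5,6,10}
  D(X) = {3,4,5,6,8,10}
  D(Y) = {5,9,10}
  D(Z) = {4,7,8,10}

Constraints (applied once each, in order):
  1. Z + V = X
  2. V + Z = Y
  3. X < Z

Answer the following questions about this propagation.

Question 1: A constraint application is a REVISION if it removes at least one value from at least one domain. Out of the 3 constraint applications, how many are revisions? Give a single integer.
Constraint 1 (Z + V = X) on D(Z)={4,7,8,10} D(V)={5,6,10} D(X)={3,4,5,6,8,10}: Z {4,7,8,10}->{4}; V {5,6,10}->{6}; X {3,4,5,6,8,10}->{10} => REVISION
Constraint 2 (V + Z = Y) on D(V)={6} D(Z)={4} D(Y)={5,9,10}: Y {5,9,10}->{10} => REVISION
Constraint 3 (X < Z) on D(X)={10} D(Z)={4}: X {10}->{}; Z {4}->{} => REVISION
Total revisions = 3

Answer: 3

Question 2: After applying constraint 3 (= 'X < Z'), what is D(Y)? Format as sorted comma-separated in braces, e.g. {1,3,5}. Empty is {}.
Answer: {10}

Derivation:
Constraint 1 (Z + V = X) on D(Z)={4,7,8,10} D(V)={5,6,10} D(X)={3,4,5,6,8,10}: Z {4,7,8,10}->{4}; V {5,6,10}->{6}; X {3,4,5,6,8,10}->{10}
Constraint 2 (V + Z = Y) on D(V)={6} D(Z)={4} D(Y)={5,9,10}: Y {5,9,10}->{10}
Constraint 3 (X < Z) on D(X)={10} D(Z)={4}: X {10}->{}; Z {4}->{}
So after constraint 3: D(Y) = {10}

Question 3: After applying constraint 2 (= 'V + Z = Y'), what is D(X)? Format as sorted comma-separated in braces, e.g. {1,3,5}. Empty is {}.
Constraint 1 (Z + V = X) on D(Z)={4,7,8,10} D(V)={5,6,10} D(X)={3,4,5,6,8,10}: Z {4,7,8,10}->{4}; V {5,6,10}->{6}; X {3,4,5,6,8,10}->{10}
Constraint 2 (V + Z = Y) on D(V)={6} D(Z)={4} D(Y)={5,9,10}: Y {5,9,10}->{10}
So after constraint 2: D(X) = {10}

Answer: {10}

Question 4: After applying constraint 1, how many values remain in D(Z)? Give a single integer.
Answer: 1

Derivation:
Constraint 1 (Z + V = X) on D(Z)={4,7,8,10} D(V)={5,6,10} D(X)={3,4,5,6,8,10}: Z {4,7,8,10}->{4}; V {5,6,10}->{6}; X {3,4,5,6,8,10}->{10}
So after constraint 1: D(Z)={4}, size = 1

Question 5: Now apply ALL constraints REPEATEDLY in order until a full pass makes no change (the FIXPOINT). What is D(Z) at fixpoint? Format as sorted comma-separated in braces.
Answer: {}

Derivation:
pass 0 (initial): D(Z)={4,7,8,10}
pass 1: V {5,6,10}->{6}; X {3,4,5,6,8,10}->{}; Y {5,9,10}->{10}; Z {4,7,8,10}->{}
pass 2: V {6}->{}; Y {10}->{}
pass 3: no change
Fixpoint after 3 passes: D(Z) = {}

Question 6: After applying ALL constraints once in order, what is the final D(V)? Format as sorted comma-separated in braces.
Constraint 1 (Z + V = X) on D(Z)={4,7,8,10} D(V)={5,6,10} D(X)={3,4,5,6,8,10}: Z {4,7,8,10}->{4}; V {5,6,10}->{6}; X {3,4,5,6,8,10}->{10}
Constraint 2 (V + Z = Y) on D(V)={6} D(Z)={4} D(Y)={5,9,10}: Y {5,9,10}->{10}
Constraint 3 (X < Z) on D(X)={10} D(Z)={4}: X {10}->{}; Z {4}->{}
So after all 3 constraints: D(V) = {6}

Answer: {6}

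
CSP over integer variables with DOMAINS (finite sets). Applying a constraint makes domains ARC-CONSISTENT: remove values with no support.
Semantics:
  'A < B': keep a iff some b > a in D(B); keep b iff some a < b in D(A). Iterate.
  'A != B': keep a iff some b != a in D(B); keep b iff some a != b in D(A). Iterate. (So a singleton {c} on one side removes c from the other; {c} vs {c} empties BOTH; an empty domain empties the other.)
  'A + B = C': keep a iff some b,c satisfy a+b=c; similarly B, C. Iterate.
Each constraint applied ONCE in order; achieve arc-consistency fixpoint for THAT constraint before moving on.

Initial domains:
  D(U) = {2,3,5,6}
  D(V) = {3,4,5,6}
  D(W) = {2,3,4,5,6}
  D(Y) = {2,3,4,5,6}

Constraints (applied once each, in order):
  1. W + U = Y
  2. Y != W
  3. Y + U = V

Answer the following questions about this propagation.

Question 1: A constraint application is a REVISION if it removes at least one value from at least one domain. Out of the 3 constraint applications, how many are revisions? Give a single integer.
Constraint 1 (W + U = Y) on D(W)={2,3,4,5,6} D(U)={2,3,5,6} D(Y)={2,3,4,5,6}: W {2,3,4,5,6}->{2,3,4}; U {2,3,5,6}->{2,3}; Y {2,3,4,5,6}->{4,5,6} => REVISION
Constraint 2 (Y != W) on D(Y)={4,5,6} D(W)={2,3,4}: no change => not a revision
Constraint 3 (Y + U = V) on D(Y)={4,5,6} D(U)={2,3} D(V)={3,4,5,6}: Y {4,5,6}->{4}; U {2,3}->{2}; V {3,4,5,6}->{6} => REVISION
Total revisions = 2

Answer: 2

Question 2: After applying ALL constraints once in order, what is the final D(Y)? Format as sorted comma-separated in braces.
Answer: {4}

Derivation:
Constraint 1 (W + U = Y) on D(W)={2,3,4,5,6} D(U)={2,3,5,6} D(Y)={2,3,4,5,6}: W {2,3,4,5,6}->{2,3,4}; U {2,3,5,6}->{2,3}; Y {2,3,4,5,6}->{4,5,6}
Constraint 2 (Y != W) on D(Y)={4,5,6} D(W)={2,3,4}: no change
Constraint 3 (Y + U = V) on D(Y)={4,5,6} D(U)={2,3} D(V)={3,4,5,6}: Y {4,5,6}->{4}; U {2,3}->{2}; V {3,4,5,6}->{6}
So after all 3 constraints: D(Y) = {4}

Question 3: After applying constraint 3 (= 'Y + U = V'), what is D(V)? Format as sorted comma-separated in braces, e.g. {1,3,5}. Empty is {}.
Answer: {6}

Derivation:
Constraint 1 (W + U = Y) on D(W)={2,3,4,5,6} D(U)={2,3,5,6} D(Y)={2,3,4,5,6}: W {2,3,4,5,6}->{2,3,4}; U {2,3,5,6}->{2,3}; Y {2,3,4,5,6}->{4,5,6}
Constraint 2 (Y != W) on D(Y)={4,5,6} D(W)={2,3,4}: no change
Constraint 3 (Y + U = V) on D(Y)={4,5,6} D(U)={2,3} D(V)={3,4,5,6}: Y {4,5,6}->{4}; U {2,3}->{2}; V {3,4,5,6}->{6}
So after constraint 3: D(V) = {6}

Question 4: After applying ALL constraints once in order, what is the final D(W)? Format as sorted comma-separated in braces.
Answer: {2,3,4}

Derivation:
Constraint 1 (W + U = Y) on D(W)={2,3,4,5,6} D(U)={2,3,5,6} D(Y)={2,3,4,5,6}: W {2,3,4,5,6}->{2,3,4}; U {2,3,5,6}->{2,3}; Y {2,3,4,5,6}->{4,5,6}
Constraint 2 (Y != W) on D(Y)={4,5,6} D(W)={2,3,4}: no change
Constraint 3 (Y + U = V) on D(Y)={4,5,6} D(U)={2,3} D(V)={3,4,5,6}: Y {4,5,6}->{4}; U {2,3}->{2}; V {3,4,5,6}->{6}
So after all 3 constraints: D(W) = {2,3,4}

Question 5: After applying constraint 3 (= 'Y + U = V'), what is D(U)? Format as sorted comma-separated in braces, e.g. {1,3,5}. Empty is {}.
Answer: {2}

Derivation:
Constraint 1 (W + U = Y) on D(W)={2,3,4,5,6} D(U)={2,3,5,6} D(Y)={2,3,4,5,6}: W {2,3,4,5,6}->{2,3,4}; U {2,3,5,6}->{2,3}; Y {2,3,4,5,6}->{4,5,6}
Constraint 2 (Y != W) on D(Y)={4,5,6} D(W)={2,3,4}: no change
Constraint 3 (Y + U = V) on D(Y)={4,5,6} D(U)={2,3} D(V)={3,4,5,6}: Y {4,5,6}->{4}; U {2,3}->{2}; V {3,4,5,6}->{6}
So after constraint 3: D(U) = {2}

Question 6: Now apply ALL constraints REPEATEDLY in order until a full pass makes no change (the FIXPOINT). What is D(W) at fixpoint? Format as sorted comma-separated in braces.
Answer: {2}

Derivation:
pass 0 (initial): D(W)={2,3,4,5,6}
pass 1: U {2,3,5,6}->{2}; V {3,4,5,6}->{6}; W {2,3,4,5,6}->{2,3,4}; Y {2,3,4,5,6}->{4}
pass 2: W {2,3,4}->{2}
pass 3: no change
Fixpoint after 3 passes: D(W) = {2}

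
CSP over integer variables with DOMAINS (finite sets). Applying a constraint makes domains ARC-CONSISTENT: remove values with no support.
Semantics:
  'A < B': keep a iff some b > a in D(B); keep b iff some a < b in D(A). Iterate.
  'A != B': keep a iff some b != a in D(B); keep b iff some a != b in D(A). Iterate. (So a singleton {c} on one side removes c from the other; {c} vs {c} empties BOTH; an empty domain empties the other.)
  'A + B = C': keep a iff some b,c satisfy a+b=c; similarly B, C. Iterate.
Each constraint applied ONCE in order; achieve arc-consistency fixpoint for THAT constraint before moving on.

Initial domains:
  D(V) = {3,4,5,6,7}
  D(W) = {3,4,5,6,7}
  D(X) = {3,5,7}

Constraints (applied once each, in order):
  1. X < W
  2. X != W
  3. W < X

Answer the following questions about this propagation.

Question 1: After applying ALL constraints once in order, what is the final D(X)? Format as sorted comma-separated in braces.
Constraint 1 (X < W) on D(X)={3,5,7} D(W)={3,4,5,6,7}: X {3,5,7}->{3,5}; W {3,4,5,6,7}->{4,5,6,7}
Constraint 2 (X != W) on D(X)={3,5} D(W)={4,5,6,7}: no change
Constraint 3 (W < X) on D(W)={4,5,6,7} D(X)={3,5}: W {4,5,6,7}->{4}; X {3,5}->{5}
So after all 3 constraints: D(X) = {5}

Answer: {5}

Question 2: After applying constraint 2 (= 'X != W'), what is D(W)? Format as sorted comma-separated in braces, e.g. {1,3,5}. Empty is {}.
Constraint 1 (X < W) on D(X)={3,5,7} D(W)={3,4,5,6,7}: X {3,5,7}->{3,5}; W {3,4,5,6,7}->{4,5,6,7}
Constraint 2 (X != W) on D(X)={3,5} D(W)={4,5,6,7}: no change
So after constraint 2: D(W) = {4,5,6,7}

Answer: {4,5,6,7}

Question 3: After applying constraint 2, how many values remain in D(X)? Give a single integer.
Answer: 2

Derivation:
Constraint 1 (X < W) on D(X)={3,5,7} D(W)={3,4,5,6,7}: X {3,5,7}->{3,5}; W {3,4,5,6,7}->{4,5,6,7}
Constraint 2 (X != W) on D(X)={3,5} D(W)={4,5,6,7}: no change
So after constraint 2: D(X)={3,5}, size = 2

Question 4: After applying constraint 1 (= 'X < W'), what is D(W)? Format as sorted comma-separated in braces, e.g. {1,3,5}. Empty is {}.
Constraint 1 (X < W) on D(X)={3,5,7} D(W)={3,4,5,6,7}: X {3,5,7}->{3,5}; W {3,4,5,6,7}->{4,5,6,7}
So after constraint 1: D(W) = {4,5,6,7}

Answer: {4,5,6,7}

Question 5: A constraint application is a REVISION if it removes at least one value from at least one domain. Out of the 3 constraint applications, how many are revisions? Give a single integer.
Answer: 2

Derivation:
Constraint 1 (X < W) on D(X)={3,5,7} D(W)={3,4,5,6,7}: X {3,5,7}->{3,5}; W {3,4,5,6,7}->{4,5,6,7} => REVISION
Constraint 2 (X != W) on D(X)={3,5} D(W)={4,5,6,7}: no change => not a revision
Constraint 3 (W < X) on D(W)={4,5,6,7} D(X)={3,5}: W {4,5,6,7}->{4}; X {3,5}->{5} => REVISION
Total revisions = 2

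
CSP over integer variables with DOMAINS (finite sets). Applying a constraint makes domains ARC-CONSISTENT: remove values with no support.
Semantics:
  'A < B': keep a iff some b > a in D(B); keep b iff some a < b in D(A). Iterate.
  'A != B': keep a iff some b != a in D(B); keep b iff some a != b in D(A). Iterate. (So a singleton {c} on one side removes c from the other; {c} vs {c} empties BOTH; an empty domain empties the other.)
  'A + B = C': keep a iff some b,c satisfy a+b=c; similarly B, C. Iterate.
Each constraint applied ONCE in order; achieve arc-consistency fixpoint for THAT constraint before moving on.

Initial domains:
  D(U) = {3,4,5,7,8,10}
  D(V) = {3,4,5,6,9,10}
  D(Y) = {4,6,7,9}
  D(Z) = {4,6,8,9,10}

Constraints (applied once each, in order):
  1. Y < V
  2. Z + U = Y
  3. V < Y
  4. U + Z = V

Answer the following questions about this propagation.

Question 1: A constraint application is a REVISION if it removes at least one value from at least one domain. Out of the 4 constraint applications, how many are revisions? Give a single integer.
Answer: 4

Derivation:
Constraint 1 (Y < V) on D(Y)={4,6,7,9} D(V)={3,4,5,6,9,10}: V {3,4,5,6,9,10}->{5,6,9,10} => REVISION
Constraint 2 (Z + U = Y) on D(Z)={4,6,8,9,10} D(U)={3,4,5,7,8,10} D(Y)={4,6,7,9}: Z {4,6,8,9,10}->{4,6}; U {3,4,5,7,8,10}->{3,5}; Y {4,6,7,9}->{7,9} => REVISION
Constraint 3 (V < Y) on D(V)={5,6,9,10} D(Y)={7,9}: V {5,6,9,10}->{5,6} => REVISION
Constraint 4 (U + Z = V) on D(U)={3,5} D(Z)={4,6} D(V)={5,6}: U {3,5}->{}; Z {4,6}->{}; V {5,6}->{} => REVISION
Total revisions = 4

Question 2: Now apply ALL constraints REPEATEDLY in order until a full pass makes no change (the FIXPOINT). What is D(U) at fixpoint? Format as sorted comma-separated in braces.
Answer: {}

Derivation:
pass 0 (initial): D(U)={3,4,5,7,8,10}
pass 1: U {3,4,5,7,8,10}->{}; V {3,4,5,6,9,10}->{}; Y {4,6,7,9}->{7,9}; Z {4,6,8,9,10}->{}
pass 2: Y {7,9}->{}
pass 3: no change
Fixpoint after 3 passes: D(U) = {}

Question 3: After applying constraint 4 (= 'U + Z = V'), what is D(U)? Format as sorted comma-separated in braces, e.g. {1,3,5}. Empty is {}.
Answer: {}

Derivation:
Constraint 1 (Y < V) on D(Y)={4,6,7,9} D(V)={3,4,5,6,9,10}: V {3,4,5,6,9,10}->{5,6,9,10}
Constraint 2 (Z + U = Y) on D(Z)={4,6,8,9,10} D(U)={3,4,5,7,8,10} D(Y)={4,6,7,9}: Z {4,6,8,9,10}->{4,6}; U {3,4,5,7,8,10}->{3,5}; Y {4,6,7,9}->{7,9}
Constraint 3 (V < Y) on D(V)={5,6,9,10} D(Y)={7,9}: V {5,6,9,10}->{5,6}
Constraint 4 (U + Z = V) on D(U)={3,5} D(Z)={4,6} D(V)={5,6}: U {3,5}->{}; Z {4,6}->{}; V {5,6}->{}
So after constraint 4: D(U) = {}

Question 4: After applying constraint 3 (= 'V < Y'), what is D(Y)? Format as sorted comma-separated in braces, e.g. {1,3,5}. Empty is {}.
Answer: {7,9}

Derivation:
Constraint 1 (Y < V) on D(Y)={4,6,7,9} D(V)={3,4,5,6,9,10}: V {3,4,5,6,9,10}->{5,6,9,10}
Constraint 2 (Z + U = Y) on D(Z)={4,6,8,9,10} D(U)={3,4,5,7,8,10} D(Y)={4,6,7,9}: Z {4,6,8,9,10}->{4,6}; U {3,4,5,7,8,10}->{3,5}; Y {4,6,7,9}->{7,9}
Constraint 3 (V < Y) on D(V)={5,6,9,10} D(Y)={7,9}: V {5,6,9,10}->{5,6}
So after constraint 3: D(Y) = {7,9}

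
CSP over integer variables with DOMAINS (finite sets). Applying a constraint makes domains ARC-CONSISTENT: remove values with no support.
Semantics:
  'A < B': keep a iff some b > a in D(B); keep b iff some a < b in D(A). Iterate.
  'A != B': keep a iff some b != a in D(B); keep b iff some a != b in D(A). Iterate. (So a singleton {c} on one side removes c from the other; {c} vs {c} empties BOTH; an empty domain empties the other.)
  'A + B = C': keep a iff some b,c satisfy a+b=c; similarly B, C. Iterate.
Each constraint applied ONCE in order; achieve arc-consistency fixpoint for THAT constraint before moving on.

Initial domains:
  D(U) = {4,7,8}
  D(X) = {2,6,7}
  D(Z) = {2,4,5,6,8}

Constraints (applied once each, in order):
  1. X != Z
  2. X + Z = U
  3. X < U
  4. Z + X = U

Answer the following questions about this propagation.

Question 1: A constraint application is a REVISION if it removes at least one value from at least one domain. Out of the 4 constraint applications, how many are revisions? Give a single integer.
Answer: 1

Derivation:
Constraint 1 (X != Z) on D(X)={2,6,7} D(Z)={2,4,5,6,8}: no change => not a revision
Constraint 2 (X + Z = U) on D(X)={2,6,7} D(Z)={2,4,5,6,8} D(U)={4,7,8}: X {2,6,7}->{2,6}; Z {2,4,5,6,8}->{2,5,6} => REVISION
Constraint 3 (X < U) on D(X)={2,6} D(U)={4,7,8}: no change => not a revision
Constraint 4 (Z + X = U) on D(Z)={2,5,6} D(X)={2,6} D(U)={4,7,8}: no change => not a revision
Total revisions = 1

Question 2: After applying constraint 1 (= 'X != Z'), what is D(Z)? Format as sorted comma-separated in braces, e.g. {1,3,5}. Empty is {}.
Constraint 1 (X != Z) on D(X)={2,6,7} D(Z)={2,4,5,6,8}: no change
So after constraint 1: D(Z) = {2,4,5,6,8}

Answer: {2,4,5,6,8}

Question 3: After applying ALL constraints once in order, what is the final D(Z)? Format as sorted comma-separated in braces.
Answer: {2,5,6}

Derivation:
Constraint 1 (X != Z) on D(X)={2,6,7} D(Z)={2,4,5,6,8}: no change
Constraint 2 (X + Z = U) on D(X)={2,6,7} D(Z)={2,4,5,6,8} D(U)={4,7,8}: X {2,6,7}->{2,6}; Z {2,4,5,6,8}->{2,5,6}
Constraint 3 (X < U) on D(X)={2,6} D(U)={4,7,8}: no change
Constraint 4 (Z + X = U) on D(Z)={2,5,6} D(X)={2,6} D(U)={4,7,8}: no change
So after all 4 constraints: D(Z) = {2,5,6}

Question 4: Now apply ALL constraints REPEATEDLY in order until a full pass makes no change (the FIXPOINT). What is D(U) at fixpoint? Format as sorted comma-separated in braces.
Answer: {4,7,8}

Derivation:
pass 0 (initial): D(U)={4,7,8}
pass 1: X {2,6,7}->{2,6}; Z {2,4,5,6,8}->{2,5,6}
pass 2: no change
Fixpoint after 2 passes: D(U) = {4,7,8}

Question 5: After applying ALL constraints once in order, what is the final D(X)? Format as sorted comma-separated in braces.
Constraint 1 (X != Z) on D(X)={2,6,7} D(Z)={2,4,5,6,8}: no change
Constraint 2 (X + Z = U) on D(X)={2,6,7} D(Z)={2,4,5,6,8} D(U)={4,7,8}: X {2,6,7}->{2,6}; Z {2,4,5,6,8}->{2,5,6}
Constraint 3 (X < U) on D(X)={2,6} D(U)={4,7,8}: no change
Constraint 4 (Z + X = U) on D(Z)={2,5,6} D(X)={2,6} D(U)={4,7,8}: no change
So after all 4 constraints: D(X) = {2,6}

Answer: {2,6}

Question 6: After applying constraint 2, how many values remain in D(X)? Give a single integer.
Constraint 1 (X != Z) on D(X)={2,6,7} D(Z)={2,4,5,6,8}: no change
Constraint 2 (X + Z = U) on D(X)={2,6,7} D(Z)={2,4,5,6,8} D(U)={4,7,8}: X {2,6,7}->{2,6}; Z {2,4,5,6,8}->{2,5,6}
So after constraint 2: D(X)={2,6}, size = 2

Answer: 2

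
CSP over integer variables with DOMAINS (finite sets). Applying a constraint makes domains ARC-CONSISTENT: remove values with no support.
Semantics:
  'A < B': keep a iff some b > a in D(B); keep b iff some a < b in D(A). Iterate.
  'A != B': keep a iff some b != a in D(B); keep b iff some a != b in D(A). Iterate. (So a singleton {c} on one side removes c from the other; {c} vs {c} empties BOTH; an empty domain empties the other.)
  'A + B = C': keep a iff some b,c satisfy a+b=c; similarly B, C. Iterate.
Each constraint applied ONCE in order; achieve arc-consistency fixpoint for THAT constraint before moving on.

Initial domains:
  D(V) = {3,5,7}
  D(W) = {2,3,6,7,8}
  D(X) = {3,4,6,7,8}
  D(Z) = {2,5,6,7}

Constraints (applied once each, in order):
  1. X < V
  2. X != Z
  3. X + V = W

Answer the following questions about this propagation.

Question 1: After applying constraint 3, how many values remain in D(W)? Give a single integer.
Answer: 1

Derivation:
Constraint 1 (X < V) on D(X)={3,4,6,7,8} D(V)={3,5,7}: X {3,4,6,7,8}->{3,4,6}; V {3,5,7}->{5,7}
Constraint 2 (X != Z) on D(X)={3,4,6} D(Z)={2,5,6,7}: no change
Constraint 3 (X + V = W) on D(X)={3,4,6} D(V)={5,7} D(W)={2,3,6,7,8}: X {3,4,6}->{3}; V {5,7}->{5}; W {2,3,6,7,8}->{8}
So after constraint 3: D(W)={8}, size = 1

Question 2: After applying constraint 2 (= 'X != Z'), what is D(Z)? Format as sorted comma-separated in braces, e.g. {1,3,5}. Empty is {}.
Constraint 1 (X < V) on D(X)={3,4,6,7,8} D(V)={3,5,7}: X {3,4,6,7,8}->{3,4,6}; V {3,5,7}->{5,7}
Constraint 2 (X != Z) on D(X)={3,4,6} D(Z)={2,5,6,7}: no change
So after constraint 2: D(Z) = {2,5,6,7}

Answer: {2,5,6,7}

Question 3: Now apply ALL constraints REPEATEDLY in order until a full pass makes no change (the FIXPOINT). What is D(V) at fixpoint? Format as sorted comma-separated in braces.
pass 0 (initial): D(V)={3,5,7}
pass 1: V {3,5,7}->{5}; W {2,3,6,7,8}->{8}; X {3,4,6,7,8}->{3}
pass 2: no change
Fixpoint after 2 passes: D(V) = {5}

Answer: {5}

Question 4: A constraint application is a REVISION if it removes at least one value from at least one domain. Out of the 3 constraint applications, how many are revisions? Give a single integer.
Constraint 1 (X < V) on D(X)={3,4,6,7,8} D(V)={3,5,7}: X {3,4,6,7,8}->{3,4,6}; V {3,5,7}->{5,7} => REVISION
Constraint 2 (X != Z) on D(X)={3,4,6} D(Z)={2,5,6,7}: no change => not a revision
Constraint 3 (X + V = W) on D(X)={3,4,6} D(V)={5,7} D(W)={2,3,6,7,8}: X {3,4,6}->{3}; V {5,7}->{5}; W {2,3,6,7,8}->{8} => REVISION
Total revisions = 2

Answer: 2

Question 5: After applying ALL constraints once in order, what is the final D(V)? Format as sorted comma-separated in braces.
Answer: {5}

Derivation:
Constraint 1 (X < V) on D(X)={3,4,6,7,8} D(V)={3,5,7}: X {3,4,6,7,8}->{3,4,6}; V {3,5,7}->{5,7}
Constraint 2 (X != Z) on D(X)={3,4,6} D(Z)={2,5,6,7}: no change
Constraint 3 (X + V = W) on D(X)={3,4,6} D(V)={5,7} D(W)={2,3,6,7,8}: X {3,4,6}->{3}; V {5,7}->{5}; W {2,3,6,7,8}->{8}
So after all 3 constraints: D(V) = {5}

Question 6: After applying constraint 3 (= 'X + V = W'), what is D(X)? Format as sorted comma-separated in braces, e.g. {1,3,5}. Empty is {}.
Constraint 1 (X < V) on D(X)={3,4,6,7,8} D(V)={3,5,7}: X {3,4,6,7,8}->{3,4,6}; V {3,5,7}->{5,7}
Constraint 2 (X != Z) on D(X)={3,4,6} D(Z)={2,5,6,7}: no change
Constraint 3 (X + V = W) on D(X)={3,4,6} D(V)={5,7} D(W)={2,3,6,7,8}: X {3,4,6}->{3}; V {5,7}->{5}; W {2,3,6,7,8}->{8}
So after constraint 3: D(X) = {3}

Answer: {3}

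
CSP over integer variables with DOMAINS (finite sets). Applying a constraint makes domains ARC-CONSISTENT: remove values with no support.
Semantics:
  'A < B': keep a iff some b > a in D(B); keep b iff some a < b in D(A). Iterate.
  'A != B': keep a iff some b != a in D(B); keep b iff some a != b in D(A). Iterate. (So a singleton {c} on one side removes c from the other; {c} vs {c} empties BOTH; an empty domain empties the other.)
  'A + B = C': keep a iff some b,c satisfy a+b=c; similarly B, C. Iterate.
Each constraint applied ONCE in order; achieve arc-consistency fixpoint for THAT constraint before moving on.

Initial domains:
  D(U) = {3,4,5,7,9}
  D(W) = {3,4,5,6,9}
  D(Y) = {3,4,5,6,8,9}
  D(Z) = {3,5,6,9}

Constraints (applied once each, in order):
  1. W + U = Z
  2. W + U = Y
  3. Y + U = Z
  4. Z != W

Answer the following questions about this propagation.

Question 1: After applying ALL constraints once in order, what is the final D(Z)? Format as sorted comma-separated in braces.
Answer: {9}

Derivation:
Constraint 1 (W + U = Z) on D(W)={3,4,5,6,9} D(U)={3,4,5,7,9} D(Z)={3,5,6,9}: W {3,4,5,6,9}->{3,4,5,6}; U {3,4,5,7,9}->{3,4,5}; Z {3,5,6,9}->{6,9}
Constraint 2 (W + U = Y) on D(W)={3,4,5,6} D(U)={3,4,5} D(Y)={3,4,5,6,8,9}: Y {3,4,5,6,8,9}->{6,8,9}
Constraint 3 (Y + U = Z) on D(Y)={6,8,9} D(U)={3,4,5} D(Z)={6,9}: Y {6,8,9}->{6}; U {3,4,5}->{3}; Z {6,9}->{9}
Constraint 4 (Z != W) on D(Z)={9} D(W)={3,4,5,6}: no change
So after all 4 constraints: D(Z) = {9}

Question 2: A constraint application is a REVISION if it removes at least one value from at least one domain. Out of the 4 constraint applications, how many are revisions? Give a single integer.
Answer: 3

Derivation:
Constraint 1 (W + U = Z) on D(W)={3,4,5,6,9} D(U)={3,4,5,7,9} D(Z)={3,5,6,9}: W {3,4,5,6,9}->{3,4,5,6}; U {3,4,5,7,9}->{3,4,5}; Z {3,5,6,9}->{6,9} => REVISION
Constraint 2 (W + U = Y) on D(W)={3,4,5,6} D(U)={3,4,5} D(Y)={3,4,5,6,8,9}: Y {3,4,5,6,8,9}->{6,8,9} => REVISION
Constraint 3 (Y + U = Z) on D(Y)={6,8,9} D(U)={3,4,5} D(Z)={6,9}: Y {6,8,9}->{6}; U {3,4,5}->{3}; Z {6,9}->{9} => REVISION
Constraint 4 (Z != W) on D(Z)={9} D(W)={3,4,5,6}: no change => not a revision
Total revisions = 3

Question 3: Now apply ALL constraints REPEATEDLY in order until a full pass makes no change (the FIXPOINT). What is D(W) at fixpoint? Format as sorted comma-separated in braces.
pass 0 (initial): D(W)={3,4,5,6,9}
pass 1: U {3,4,5,7,9}->{3}; W {3,4,5,6,9}->{3,4,5,6}; Y {3,4,5,6,8,9}->{6}; Z {3,5,6,9}->{9}
pass 2: U {3}->{}; W {3,4,5,6}->{}; Y {6}->{}; Z {9}->{}
pass 3: no change
Fixpoint after 3 passes: D(W) = {}

Answer: {}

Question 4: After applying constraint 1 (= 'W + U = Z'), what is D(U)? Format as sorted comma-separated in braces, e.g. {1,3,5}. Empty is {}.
Answer: {3,4,5}

Derivation:
Constraint 1 (W + U = Z) on D(W)={3,4,5,6,9} D(U)={3,4,5,7,9} D(Z)={3,5,6,9}: W {3,4,5,6,9}->{3,4,5,6}; U {3,4,5,7,9}->{3,4,5}; Z {3,5,6,9}->{6,9}
So after constraint 1: D(U) = {3,4,5}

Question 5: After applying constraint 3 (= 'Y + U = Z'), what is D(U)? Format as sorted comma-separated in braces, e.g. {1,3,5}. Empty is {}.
Answer: {3}

Derivation:
Constraint 1 (W + U = Z) on D(W)={3,4,5,6,9} D(U)={3,4,5,7,9} D(Z)={3,5,6,9}: W {3,4,5,6,9}->{3,4,5,6}; U {3,4,5,7,9}->{3,4,5}; Z {3,5,6,9}->{6,9}
Constraint 2 (W + U = Y) on D(W)={3,4,5,6} D(U)={3,4,5} D(Y)={3,4,5,6,8,9}: Y {3,4,5,6,8,9}->{6,8,9}
Constraint 3 (Y + U = Z) on D(Y)={6,8,9} D(U)={3,4,5} D(Z)={6,9}: Y {6,8,9}->{6}; U {3,4,5}->{3}; Z {6,9}->{9}
So after constraint 3: D(U) = {3}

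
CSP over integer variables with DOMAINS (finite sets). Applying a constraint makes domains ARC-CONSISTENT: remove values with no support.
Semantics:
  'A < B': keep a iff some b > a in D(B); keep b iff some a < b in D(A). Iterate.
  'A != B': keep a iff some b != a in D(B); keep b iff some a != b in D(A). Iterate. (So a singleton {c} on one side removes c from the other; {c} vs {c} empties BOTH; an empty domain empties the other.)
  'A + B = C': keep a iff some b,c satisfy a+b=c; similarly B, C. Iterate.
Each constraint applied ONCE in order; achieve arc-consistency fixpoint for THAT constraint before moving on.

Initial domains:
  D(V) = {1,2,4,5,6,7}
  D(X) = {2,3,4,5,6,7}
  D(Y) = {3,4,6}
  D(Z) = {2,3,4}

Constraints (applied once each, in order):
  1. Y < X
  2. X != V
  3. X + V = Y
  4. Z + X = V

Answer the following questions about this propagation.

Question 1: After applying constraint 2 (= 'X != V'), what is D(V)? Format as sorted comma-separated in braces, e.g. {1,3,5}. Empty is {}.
Answer: {1,2,4,5,6,7}

Derivation:
Constraint 1 (Y < X) on D(Y)={3,4,6} D(X)={2,3,4,5,6,7}: X {2,3,4,5,6,7}->{4,5,6,7}
Constraint 2 (X != V) on D(X)={4,5,6,7} D(V)={1,2,4,5,6,7}: no change
So after constraint 2: D(V) = {1,2,4,5,6,7}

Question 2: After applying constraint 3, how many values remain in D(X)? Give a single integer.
Answer: 2

Derivation:
Constraint 1 (Y < X) on D(Y)={3,4,6} D(X)={2,3,4,5,6,7}: X {2,3,4,5,6,7}->{4,5,6,7}
Constraint 2 (X != V) on D(X)={4,5,6,7} D(V)={1,2,4,5,6,7}: no change
Constraint 3 (X + V = Y) on D(X)={4,5,6,7} D(V)={1,2,4,5,6,7} D(Y)={3,4,6}: X {4,5,6,7}->{4,5}; V {1,2,4,5,6,7}->{1,2}; Y {3,4,6}->{6}
So after constraint 3: D(X)={4,5}, size = 2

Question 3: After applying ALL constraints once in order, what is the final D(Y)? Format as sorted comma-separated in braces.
Constraint 1 (Y < X) on D(Y)={3,4,6} D(X)={2,3,4,5,6,7}: X {2,3,4,5,6,7}->{4,5,6,7}
Constraint 2 (X != V) on D(X)={4,5,6,7} D(V)={1,2,4,5,6,7}: no change
Constraint 3 (X + V = Y) on D(X)={4,5,6,7} D(V)={1,2,4,5,6,7} D(Y)={3,4,6}: X {4,5,6,7}->{4,5}; V {1,2,4,5,6,7}->{1,2}; Y {3,4,6}->{6}
Constraint 4 (Z + X = V) on D(Z)={2,3,4} D(X)={4,5} D(V)={1,2}: Z {2,3,4}->{}; X {4,5}->{}; V {1,2}->{}
So after all 4 constraints: D(Y) = {6}

Answer: {6}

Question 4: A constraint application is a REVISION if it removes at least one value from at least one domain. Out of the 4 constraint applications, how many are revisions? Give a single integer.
Constraint 1 (Y < X) on D(Y)={3,4,6} D(X)={2,3,4,5,6,7}: X {2,3,4,5,6,7}->{4,5,6,7} => REVISION
Constraint 2 (X != V) on D(X)={4,5,6,7} D(V)={1,2,4,5,6,7}: no change => not a revision
Constraint 3 (X + V = Y) on D(X)={4,5,6,7} D(V)={1,2,4,5,6,7} D(Y)={3,4,6}: X {4,5,6,7}->{4,5}; V {1,2,4,5,6,7}->{1,2}; Y {3,4,6}->{6} => REVISION
Constraint 4 (Z + X = V) on D(Z)={2,3,4} D(X)={4,5} D(V)={1,2}: Z {2,3,4}->{}; X {4,5}->{}; V {1,2}->{} => REVISION
Total revisions = 3

Answer: 3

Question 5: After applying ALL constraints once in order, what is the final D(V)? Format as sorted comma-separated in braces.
Answer: {}

Derivation:
Constraint 1 (Y < X) on D(Y)={3,4,6} D(X)={2,3,4,5,6,7}: X {2,3,4,5,6,7}->{4,5,6,7}
Constraint 2 (X != V) on D(X)={4,5,6,7} D(V)={1,2,4,5,6,7}: no change
Constraint 3 (X + V = Y) on D(X)={4,5,6,7} D(V)={1,2,4,5,6,7} D(Y)={3,4,6}: X {4,5,6,7}->{4,5}; V {1,2,4,5,6,7}->{1,2}; Y {3,4,6}->{6}
Constraint 4 (Z + X = V) on D(Z)={2,3,4} D(X)={4,5} D(V)={1,2}: Z {2,3,4}->{}; X {4,5}->{}; V {1,2}->{}
So after all 4 constraints: D(V) = {}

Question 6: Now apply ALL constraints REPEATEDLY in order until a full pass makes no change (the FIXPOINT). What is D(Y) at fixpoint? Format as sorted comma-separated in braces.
pass 0 (initial): D(Y)={3,4,6}
pass 1: V {1,2,4,5,6,7}->{}; X {2,3,4,5,6,7}->{}; Y {3,4,6}->{6}; Z {2,3,4}->{}
pass 2: Y {6}->{}
pass 3: no change
Fixpoint after 3 passes: D(Y) = {}

Answer: {}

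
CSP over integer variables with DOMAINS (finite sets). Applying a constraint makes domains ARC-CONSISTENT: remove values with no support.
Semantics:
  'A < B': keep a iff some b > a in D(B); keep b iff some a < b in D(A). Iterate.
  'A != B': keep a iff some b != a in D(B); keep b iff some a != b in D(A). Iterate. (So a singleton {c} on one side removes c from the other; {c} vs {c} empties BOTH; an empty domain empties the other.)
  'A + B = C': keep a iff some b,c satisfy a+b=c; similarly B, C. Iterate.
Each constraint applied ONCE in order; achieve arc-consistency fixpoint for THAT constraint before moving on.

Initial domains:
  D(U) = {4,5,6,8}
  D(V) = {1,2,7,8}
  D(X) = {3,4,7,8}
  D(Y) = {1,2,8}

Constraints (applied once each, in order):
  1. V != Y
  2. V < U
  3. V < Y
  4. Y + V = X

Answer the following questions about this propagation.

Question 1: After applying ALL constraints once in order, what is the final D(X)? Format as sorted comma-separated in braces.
Constraint 1 (V != Y) on D(V)={1,2,7,8} D(Y)={1,2,8}: no change
Constraint 2 (V < U) on D(V)={1,2,7,8} D(U)={4,5,6,8}: V {1,2,7,8}->{1,2,7}
Constraint 3 (V < Y) on D(V)={1,2,7} D(Y)={1,2,8}: Y {1,2,8}->{2,8}
Constraint 4 (Y + V = X) on D(Y)={2,8} D(V)={1,2,7} D(X)={3,4,7,8}: Y {2,8}->{2}; V {1,2,7}->{1,2}; X {3,4,7,8}->{3,4}
So after all 4 constraints: D(X) = {3,4}

Answer: {3,4}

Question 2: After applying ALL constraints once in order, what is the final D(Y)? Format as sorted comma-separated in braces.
Answer: {2}

Derivation:
Constraint 1 (V != Y) on D(V)={1,2,7,8} D(Y)={1,2,8}: no change
Constraint 2 (V < U) on D(V)={1,2,7,8} D(U)={4,5,6,8}: V {1,2,7,8}->{1,2,7}
Constraint 3 (V < Y) on D(V)={1,2,7} D(Y)={1,2,8}: Y {1,2,8}->{2,8}
Constraint 4 (Y + V = X) on D(Y)={2,8} D(V)={1,2,7} D(X)={3,4,7,8}: Y {2,8}->{2}; V {1,2,7}->{1,2}; X {3,4,7,8}->{3,4}
So after all 4 constraints: D(Y) = {2}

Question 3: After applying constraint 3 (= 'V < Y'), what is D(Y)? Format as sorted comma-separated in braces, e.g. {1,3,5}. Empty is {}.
Answer: {2,8}

Derivation:
Constraint 1 (V != Y) on D(V)={1,2,7,8} D(Y)={1,2,8}: no change
Constraint 2 (V < U) on D(V)={1,2,7,8} D(U)={4,5,6,8}: V {1,2,7,8}->{1,2,7}
Constraint 3 (V < Y) on D(V)={1,2,7} D(Y)={1,2,8}: Y {1,2,8}->{2,8}
So after constraint 3: D(Y) = {2,8}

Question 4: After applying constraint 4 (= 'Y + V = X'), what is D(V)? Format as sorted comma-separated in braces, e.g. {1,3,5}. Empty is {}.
Answer: {1,2}

Derivation:
Constraint 1 (V != Y) on D(V)={1,2,7,8} D(Y)={1,2,8}: no change
Constraint 2 (V < U) on D(V)={1,2,7,8} D(U)={4,5,6,8}: V {1,2,7,8}->{1,2,7}
Constraint 3 (V < Y) on D(V)={1,2,7} D(Y)={1,2,8}: Y {1,2,8}->{2,8}
Constraint 4 (Y + V = X) on D(Y)={2,8} D(V)={1,2,7} D(X)={3,4,7,8}: Y {2,8}->{2}; V {1,2,7}->{1,2}; X {3,4,7,8}->{3,4}
So after constraint 4: D(V) = {1,2}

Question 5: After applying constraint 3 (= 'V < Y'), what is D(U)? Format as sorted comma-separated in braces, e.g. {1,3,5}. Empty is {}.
Answer: {4,5,6,8}

Derivation:
Constraint 1 (V != Y) on D(V)={1,2,7,8} D(Y)={1,2,8}: no change
Constraint 2 (V < U) on D(V)={1,2,7,8} D(U)={4,5,6,8}: V {1,2,7,8}->{1,2,7}
Constraint 3 (V < Y) on D(V)={1,2,7} D(Y)={1,2,8}: Y {1,2,8}->{2,8}
So after constraint 3: D(U) = {4,5,6,8}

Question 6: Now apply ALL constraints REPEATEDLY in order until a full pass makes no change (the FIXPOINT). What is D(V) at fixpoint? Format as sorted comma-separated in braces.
Answer: {1}

Derivation:
pass 0 (initial): D(V)={1,2,7,8}
pass 1: V {1,2,7,8}->{1,2}; X {3,4,7,8}->{3,4}; Y {1,2,8}->{2}
pass 2: V {1,2}->{1}; X {3,4}->{3}
pass 3: no change
Fixpoint after 3 passes: D(V) = {1}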